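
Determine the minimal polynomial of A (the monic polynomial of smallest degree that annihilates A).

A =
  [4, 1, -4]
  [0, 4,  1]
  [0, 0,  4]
x^3 - 12*x^2 + 48*x - 64

The characteristic polynomial is χ_A(x) = (x - 4)^3, so the eigenvalues are known. The minimal polynomial is
  m_A(x) = Π_λ (x − λ)^{k_λ}
where k_λ is the size of the *largest* Jordan block for λ (equivalently, the smallest k with (A − λI)^k v = 0 for every generalised eigenvector v of λ).

  λ = 4: largest Jordan block has size 3, contributing (x − 4)^3

So m_A(x) = (x - 4)^3 = x^3 - 12*x^2 + 48*x - 64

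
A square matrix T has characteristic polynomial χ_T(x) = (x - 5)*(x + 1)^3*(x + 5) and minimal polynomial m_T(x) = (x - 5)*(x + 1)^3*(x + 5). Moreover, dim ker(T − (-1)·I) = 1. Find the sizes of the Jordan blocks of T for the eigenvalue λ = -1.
Block sizes for λ = -1: [3]

Step 1 — from the characteristic polynomial, algebraic multiplicity of λ = -1 is 3. From dim ker(T − (-1)·I) = 1, there are exactly 1 Jordan blocks for λ = -1.
Step 2 — from the minimal polynomial, the factor (x + 1)^3 tells us the largest block for λ = -1 has size 3.
Step 3 — with total size 3, 1 blocks, and largest block 3, the block sizes (in nonincreasing order) are [3].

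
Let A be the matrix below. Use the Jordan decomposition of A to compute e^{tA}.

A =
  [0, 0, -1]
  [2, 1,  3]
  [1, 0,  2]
e^{tA} =
  [-t*exp(t) + exp(t), 0, -t*exp(t)]
  [t^2*exp(t)/2 + 2*t*exp(t), exp(t), t^2*exp(t)/2 + 3*t*exp(t)]
  [t*exp(t), 0, t*exp(t) + exp(t)]

Strategy: write A = P · J · P⁻¹ where J is a Jordan canonical form, so e^{tA} = P · e^{tJ} · P⁻¹, and e^{tJ} can be computed block-by-block.

A has Jordan form
J =
  [1, 1, 0]
  [0, 1, 1]
  [0, 0, 1]
(up to reordering of blocks).

Per-block formulas:
  For a 3×3 Jordan block J_3(1): exp(t · J_3(1)) = e^(1t)·(I + t·N + (t^2/2)·N^2), where N is the 3×3 nilpotent shift.

After assembling e^{tJ} and conjugating by P, we get:

e^{tA} =
  [-t*exp(t) + exp(t), 0, -t*exp(t)]
  [t^2*exp(t)/2 + 2*t*exp(t), exp(t), t^2*exp(t)/2 + 3*t*exp(t)]
  [t*exp(t), 0, t*exp(t) + exp(t)]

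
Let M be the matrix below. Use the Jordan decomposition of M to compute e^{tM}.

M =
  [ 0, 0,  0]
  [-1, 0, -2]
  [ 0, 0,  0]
e^{tM} =
  [1, 0, 0]
  [-t, 1, -2*t]
  [0, 0, 1]

Strategy: write M = P · J · P⁻¹ where J is a Jordan canonical form, so e^{tM} = P · e^{tJ} · P⁻¹, and e^{tJ} can be computed block-by-block.

M has Jordan form
J =
  [0, 1, 0]
  [0, 0, 0]
  [0, 0, 0]
(up to reordering of blocks).

Per-block formulas:
  For a 2×2 Jordan block J_2(0): exp(t · J_2(0)) = e^(0t)·(I + t·N), where N is the 2×2 nilpotent shift.
  For a 1×1 block at λ = 0: exp(t · [0]) = [e^(0t)].

After assembling e^{tJ} and conjugating by P, we get:

e^{tM} =
  [1, 0, 0]
  [-t, 1, -2*t]
  [0, 0, 1]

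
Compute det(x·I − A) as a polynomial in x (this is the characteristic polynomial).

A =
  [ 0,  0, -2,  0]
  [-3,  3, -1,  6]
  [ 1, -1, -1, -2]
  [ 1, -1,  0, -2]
x^4

Expanding det(x·I − A) (e.g. by cofactor expansion or by noting that A is similar to its Jordan form J, which has the same characteristic polynomial as A) gives
  χ_A(x) = x^4
which factors as x^4. The eigenvalues (with algebraic multiplicities) are λ = 0 with multiplicity 4.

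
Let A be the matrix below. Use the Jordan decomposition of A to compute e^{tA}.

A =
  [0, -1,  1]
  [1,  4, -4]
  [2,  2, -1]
e^{tA} =
  [t^2*exp(t) - t*exp(t) + exp(t), -t*exp(t), t^2*exp(t)/2 + t*exp(t)]
  [-3*t^2*exp(t) + t*exp(t), 3*t*exp(t) + exp(t), -3*t^2*exp(t)/2 - 4*t*exp(t)]
  [-2*t^2*exp(t) + 2*t*exp(t), 2*t*exp(t), -t^2*exp(t) - 2*t*exp(t) + exp(t)]

Strategy: write A = P · J · P⁻¹ where J is a Jordan canonical form, so e^{tA} = P · e^{tJ} · P⁻¹, and e^{tJ} can be computed block-by-block.

A has Jordan form
J =
  [1, 1, 0]
  [0, 1, 1]
  [0, 0, 1]
(up to reordering of blocks).

Per-block formulas:
  For a 3×3 Jordan block J_3(1): exp(t · J_3(1)) = e^(1t)·(I + t·N + (t^2/2)·N^2), where N is the 3×3 nilpotent shift.

After assembling e^{tJ} and conjugating by P, we get:

e^{tA} =
  [t^2*exp(t) - t*exp(t) + exp(t), -t*exp(t), t^2*exp(t)/2 + t*exp(t)]
  [-3*t^2*exp(t) + t*exp(t), 3*t*exp(t) + exp(t), -3*t^2*exp(t)/2 - 4*t*exp(t)]
  [-2*t^2*exp(t) + 2*t*exp(t), 2*t*exp(t), -t^2*exp(t) - 2*t*exp(t) + exp(t)]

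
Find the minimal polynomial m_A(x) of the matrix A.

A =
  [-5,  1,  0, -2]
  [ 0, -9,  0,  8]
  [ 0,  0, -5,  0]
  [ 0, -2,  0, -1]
x^2 + 10*x + 25

The characteristic polynomial is χ_A(x) = (x + 5)^4, so the eigenvalues are known. The minimal polynomial is
  m_A(x) = Π_λ (x − λ)^{k_λ}
where k_λ is the size of the *largest* Jordan block for λ (equivalently, the smallest k with (A − λI)^k v = 0 for every generalised eigenvector v of λ).

  λ = -5: largest Jordan block has size 2, contributing (x + 5)^2

So m_A(x) = (x + 5)^2 = x^2 + 10*x + 25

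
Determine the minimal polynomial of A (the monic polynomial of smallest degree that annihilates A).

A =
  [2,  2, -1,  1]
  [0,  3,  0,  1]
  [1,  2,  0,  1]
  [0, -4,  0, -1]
x^2 - 2*x + 1

The characteristic polynomial is χ_A(x) = (x - 1)^4, so the eigenvalues are known. The minimal polynomial is
  m_A(x) = Π_λ (x − λ)^{k_λ}
where k_λ is the size of the *largest* Jordan block for λ (equivalently, the smallest k with (A − λI)^k v = 0 for every generalised eigenvector v of λ).

  λ = 1: largest Jordan block has size 2, contributing (x − 1)^2

So m_A(x) = (x - 1)^2 = x^2 - 2*x + 1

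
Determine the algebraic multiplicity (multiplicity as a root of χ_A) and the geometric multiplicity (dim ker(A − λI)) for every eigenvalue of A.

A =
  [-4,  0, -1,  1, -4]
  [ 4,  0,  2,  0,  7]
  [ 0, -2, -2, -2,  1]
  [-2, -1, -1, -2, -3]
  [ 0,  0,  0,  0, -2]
λ = -2: alg = 5, geom = 2

Step 1 — factor the characteristic polynomial to read off the algebraic multiplicities:
  χ_A(x) = (x + 2)^5

Step 2 — compute geometric multiplicities via the rank-nullity identity g(λ) = n − rank(A − λI):
  rank(A − (-2)·I) = 3, so dim ker(A − (-2)·I) = n − 3 = 2

Summary:
  λ = -2: algebraic multiplicity = 5, geometric multiplicity = 2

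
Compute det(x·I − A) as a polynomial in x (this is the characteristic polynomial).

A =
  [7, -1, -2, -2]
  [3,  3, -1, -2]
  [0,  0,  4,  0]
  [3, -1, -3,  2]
x^4 - 16*x^3 + 96*x^2 - 256*x + 256

Expanding det(x·I − A) (e.g. by cofactor expansion or by noting that A is similar to its Jordan form J, which has the same characteristic polynomial as A) gives
  χ_A(x) = x^4 - 16*x^3 + 96*x^2 - 256*x + 256
which factors as (x - 4)^4. The eigenvalues (with algebraic multiplicities) are λ = 4 with multiplicity 4.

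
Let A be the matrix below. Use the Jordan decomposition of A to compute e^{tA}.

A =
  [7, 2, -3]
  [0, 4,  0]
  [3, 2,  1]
e^{tA} =
  [3*t*exp(4*t) + exp(4*t), 2*t*exp(4*t), -3*t*exp(4*t)]
  [0, exp(4*t), 0]
  [3*t*exp(4*t), 2*t*exp(4*t), -3*t*exp(4*t) + exp(4*t)]

Strategy: write A = P · J · P⁻¹ where J is a Jordan canonical form, so e^{tA} = P · e^{tJ} · P⁻¹, and e^{tJ} can be computed block-by-block.

A has Jordan form
J =
  [4, 1, 0]
  [0, 4, 0]
  [0, 0, 4]
(up to reordering of blocks).

Per-block formulas:
  For a 2×2 Jordan block J_2(4): exp(t · J_2(4)) = e^(4t)·(I + t·N), where N is the 2×2 nilpotent shift.
  For a 1×1 block at λ = 4: exp(t · [4]) = [e^(4t)].

After assembling e^{tJ} and conjugating by P, we get:

e^{tA} =
  [3*t*exp(4*t) + exp(4*t), 2*t*exp(4*t), -3*t*exp(4*t)]
  [0, exp(4*t), 0]
  [3*t*exp(4*t), 2*t*exp(4*t), -3*t*exp(4*t) + exp(4*t)]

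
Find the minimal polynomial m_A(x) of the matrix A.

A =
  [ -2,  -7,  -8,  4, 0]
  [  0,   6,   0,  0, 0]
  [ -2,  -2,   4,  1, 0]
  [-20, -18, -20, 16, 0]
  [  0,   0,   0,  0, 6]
x^2 - 12*x + 36

The characteristic polynomial is χ_A(x) = (x - 6)^5, so the eigenvalues are known. The minimal polynomial is
  m_A(x) = Π_λ (x − λ)^{k_λ}
where k_λ is the size of the *largest* Jordan block for λ (equivalently, the smallest k with (A − λI)^k v = 0 for every generalised eigenvector v of λ).

  λ = 6: largest Jordan block has size 2, contributing (x − 6)^2

So m_A(x) = (x - 6)^2 = x^2 - 12*x + 36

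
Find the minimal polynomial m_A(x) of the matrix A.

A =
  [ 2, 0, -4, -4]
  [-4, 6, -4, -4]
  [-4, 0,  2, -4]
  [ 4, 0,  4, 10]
x^2 - 8*x + 12

The characteristic polynomial is χ_A(x) = (x - 6)^3*(x - 2), so the eigenvalues are known. The minimal polynomial is
  m_A(x) = Π_λ (x − λ)^{k_λ}
where k_λ is the size of the *largest* Jordan block for λ (equivalently, the smallest k with (A − λI)^k v = 0 for every generalised eigenvector v of λ).

  λ = 2: largest Jordan block has size 1, contributing (x − 2)
  λ = 6: largest Jordan block has size 1, contributing (x − 6)

So m_A(x) = (x - 6)*(x - 2) = x^2 - 8*x + 12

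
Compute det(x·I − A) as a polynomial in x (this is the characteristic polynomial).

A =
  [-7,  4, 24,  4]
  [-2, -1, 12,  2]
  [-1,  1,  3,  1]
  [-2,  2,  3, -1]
x^4 + 6*x^3 + 9*x^2

Expanding det(x·I − A) (e.g. by cofactor expansion or by noting that A is similar to its Jordan form J, which has the same characteristic polynomial as A) gives
  χ_A(x) = x^4 + 6*x^3 + 9*x^2
which factors as x^2*(x + 3)^2. The eigenvalues (with algebraic multiplicities) are λ = -3 with multiplicity 2, λ = 0 with multiplicity 2.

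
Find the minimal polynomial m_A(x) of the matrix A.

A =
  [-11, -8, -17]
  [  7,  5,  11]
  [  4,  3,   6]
x^3

The characteristic polynomial is χ_A(x) = x^3, so the eigenvalues are known. The minimal polynomial is
  m_A(x) = Π_λ (x − λ)^{k_λ}
where k_λ is the size of the *largest* Jordan block for λ (equivalently, the smallest k with (A − λI)^k v = 0 for every generalised eigenvector v of λ).

  λ = 0: largest Jordan block has size 3, contributing (x − 0)^3

So m_A(x) = x^3 = x^3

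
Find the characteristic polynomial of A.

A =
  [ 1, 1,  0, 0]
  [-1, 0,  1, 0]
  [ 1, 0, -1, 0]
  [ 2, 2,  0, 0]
x^4

Expanding det(x·I − A) (e.g. by cofactor expansion or by noting that A is similar to its Jordan form J, which has the same characteristic polynomial as A) gives
  χ_A(x) = x^4
which factors as x^4. The eigenvalues (with algebraic multiplicities) are λ = 0 with multiplicity 4.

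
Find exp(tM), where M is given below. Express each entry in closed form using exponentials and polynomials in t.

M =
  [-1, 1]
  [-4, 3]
e^{tM} =
  [-2*t*exp(t) + exp(t), t*exp(t)]
  [-4*t*exp(t), 2*t*exp(t) + exp(t)]

Strategy: write M = P · J · P⁻¹ where J is a Jordan canonical form, so e^{tM} = P · e^{tJ} · P⁻¹, and e^{tJ} can be computed block-by-block.

M has Jordan form
J =
  [1, 1]
  [0, 1]
(up to reordering of blocks).

Per-block formulas:
  For a 2×2 Jordan block J_2(1): exp(t · J_2(1)) = e^(1t)·(I + t·N), where N is the 2×2 nilpotent shift.

After assembling e^{tJ} and conjugating by P, we get:

e^{tM} =
  [-2*t*exp(t) + exp(t), t*exp(t)]
  [-4*t*exp(t), 2*t*exp(t) + exp(t)]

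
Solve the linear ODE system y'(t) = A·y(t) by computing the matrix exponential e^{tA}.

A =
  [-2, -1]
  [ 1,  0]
e^{tA} =
  [-t*exp(-t) + exp(-t), -t*exp(-t)]
  [t*exp(-t), t*exp(-t) + exp(-t)]

Strategy: write A = P · J · P⁻¹ where J is a Jordan canonical form, so e^{tA} = P · e^{tJ} · P⁻¹, and e^{tJ} can be computed block-by-block.

A has Jordan form
J =
  [-1,  1]
  [ 0, -1]
(up to reordering of blocks).

Per-block formulas:
  For a 2×2 Jordan block J_2(-1): exp(t · J_2(-1)) = e^(-1t)·(I + t·N), where N is the 2×2 nilpotent shift.

After assembling e^{tJ} and conjugating by P, we get:

e^{tA} =
  [-t*exp(-t) + exp(-t), -t*exp(-t)]
  [t*exp(-t), t*exp(-t) + exp(-t)]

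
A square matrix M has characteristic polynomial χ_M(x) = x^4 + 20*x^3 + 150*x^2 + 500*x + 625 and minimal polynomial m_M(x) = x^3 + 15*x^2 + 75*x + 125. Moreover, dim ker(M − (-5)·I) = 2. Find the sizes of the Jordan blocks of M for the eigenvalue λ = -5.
Block sizes for λ = -5: [3, 1]

Step 1 — from the characteristic polynomial, algebraic multiplicity of λ = -5 is 4. From dim ker(M − (-5)·I) = 2, there are exactly 2 Jordan blocks for λ = -5.
Step 2 — from the minimal polynomial, the factor (x + 5)^3 tells us the largest block for λ = -5 has size 3.
Step 3 — with total size 4, 2 blocks, and largest block 3, the block sizes (in nonincreasing order) are [3, 1].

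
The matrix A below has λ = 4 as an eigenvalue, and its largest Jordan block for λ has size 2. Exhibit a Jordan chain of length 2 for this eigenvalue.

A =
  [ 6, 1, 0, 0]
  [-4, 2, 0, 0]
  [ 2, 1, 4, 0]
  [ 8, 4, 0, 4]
A Jordan chain for λ = 4 of length 2:
v_1 = (2, -4, 2, 8)ᵀ
v_2 = (1, 0, 0, 0)ᵀ

Let N = A − (4)·I. We want v_2 with N^2 v_2 = 0 but N^1 v_2 ≠ 0; then v_{j-1} := N · v_j for j = 2, …, 2.

Pick v_2 = (1, 0, 0, 0)ᵀ.
Then v_1 = N · v_2 = (2, -4, 2, 8)ᵀ.

Sanity check: (A − (4)·I) v_1 = (0, 0, 0, 0)ᵀ = 0. ✓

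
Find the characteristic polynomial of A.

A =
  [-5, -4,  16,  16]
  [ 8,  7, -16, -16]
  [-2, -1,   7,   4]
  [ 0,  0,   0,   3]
x^4 - 12*x^3 + 54*x^2 - 108*x + 81

Expanding det(x·I − A) (e.g. by cofactor expansion or by noting that A is similar to its Jordan form J, which has the same characteristic polynomial as A) gives
  χ_A(x) = x^4 - 12*x^3 + 54*x^2 - 108*x + 81
which factors as (x - 3)^4. The eigenvalues (with algebraic multiplicities) are λ = 3 with multiplicity 4.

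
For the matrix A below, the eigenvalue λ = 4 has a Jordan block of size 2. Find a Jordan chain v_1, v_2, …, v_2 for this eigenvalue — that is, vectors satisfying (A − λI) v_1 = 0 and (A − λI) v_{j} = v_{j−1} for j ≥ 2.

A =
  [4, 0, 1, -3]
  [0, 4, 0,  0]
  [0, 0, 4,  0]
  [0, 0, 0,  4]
A Jordan chain for λ = 4 of length 2:
v_1 = (1, 0, 0, 0)ᵀ
v_2 = (0, 0, 1, 0)ᵀ

Let N = A − (4)·I. We want v_2 with N^2 v_2 = 0 but N^1 v_2 ≠ 0; then v_{j-1} := N · v_j for j = 2, …, 2.

Pick v_2 = (0, 0, 1, 0)ᵀ.
Then v_1 = N · v_2 = (1, 0, 0, 0)ᵀ.

Sanity check: (A − (4)·I) v_1 = (0, 0, 0, 0)ᵀ = 0. ✓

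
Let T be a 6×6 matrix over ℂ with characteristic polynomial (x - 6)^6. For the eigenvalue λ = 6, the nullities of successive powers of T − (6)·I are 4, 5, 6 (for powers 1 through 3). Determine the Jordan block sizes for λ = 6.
Block sizes for λ = 6: [3, 1, 1, 1]

From the dimensions of kernels of powers, the number of Jordan blocks of size at least j is d_j − d_{j−1} where d_j = dim ker(N^j) (with d_0 = 0). Computing the differences gives [4, 1, 1].
The number of blocks of size exactly k is (#blocks of size ≥ k) − (#blocks of size ≥ k + 1), so the partition is: 3 block(s) of size 1, 1 block(s) of size 3.
In nonincreasing order the block sizes are [3, 1, 1, 1].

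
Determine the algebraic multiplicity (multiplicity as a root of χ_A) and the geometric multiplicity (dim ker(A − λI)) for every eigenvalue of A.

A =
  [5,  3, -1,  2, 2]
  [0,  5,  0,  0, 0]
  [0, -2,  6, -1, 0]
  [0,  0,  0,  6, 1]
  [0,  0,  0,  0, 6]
λ = 5: alg = 2, geom = 1; λ = 6: alg = 3, geom = 1

Step 1 — factor the characteristic polynomial to read off the algebraic multiplicities:
  χ_A(x) = (x - 6)^3*(x - 5)^2

Step 2 — compute geometric multiplicities via the rank-nullity identity g(λ) = n − rank(A − λI):
  rank(A − (5)·I) = 4, so dim ker(A − (5)·I) = n − 4 = 1
  rank(A − (6)·I) = 4, so dim ker(A − (6)·I) = n − 4 = 1

Summary:
  λ = 5: algebraic multiplicity = 2, geometric multiplicity = 1
  λ = 6: algebraic multiplicity = 3, geometric multiplicity = 1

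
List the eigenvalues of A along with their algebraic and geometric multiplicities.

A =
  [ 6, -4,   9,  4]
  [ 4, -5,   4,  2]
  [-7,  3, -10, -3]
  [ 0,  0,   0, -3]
λ = -3: alg = 4, geom = 2

Step 1 — factor the characteristic polynomial to read off the algebraic multiplicities:
  χ_A(x) = (x + 3)^4

Step 2 — compute geometric multiplicities via the rank-nullity identity g(λ) = n − rank(A − λI):
  rank(A − (-3)·I) = 2, so dim ker(A − (-3)·I) = n − 2 = 2

Summary:
  λ = -3: algebraic multiplicity = 4, geometric multiplicity = 2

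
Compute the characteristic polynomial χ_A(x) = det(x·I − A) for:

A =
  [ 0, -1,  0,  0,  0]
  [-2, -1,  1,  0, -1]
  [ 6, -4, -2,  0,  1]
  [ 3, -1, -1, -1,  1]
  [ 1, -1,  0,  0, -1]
x^5 + 5*x^4 + 10*x^3 + 10*x^2 + 5*x + 1

Expanding det(x·I − A) (e.g. by cofactor expansion or by noting that A is similar to its Jordan form J, which has the same characteristic polynomial as A) gives
  χ_A(x) = x^5 + 5*x^4 + 10*x^3 + 10*x^2 + 5*x + 1
which factors as (x + 1)^5. The eigenvalues (with algebraic multiplicities) are λ = -1 with multiplicity 5.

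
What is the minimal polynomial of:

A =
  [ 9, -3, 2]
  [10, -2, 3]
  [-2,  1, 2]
x^3 - 9*x^2 + 27*x - 27

The characteristic polynomial is χ_A(x) = (x - 3)^3, so the eigenvalues are known. The minimal polynomial is
  m_A(x) = Π_λ (x − λ)^{k_λ}
where k_λ is the size of the *largest* Jordan block for λ (equivalently, the smallest k with (A − λI)^k v = 0 for every generalised eigenvector v of λ).

  λ = 3: largest Jordan block has size 3, contributing (x − 3)^3

So m_A(x) = (x - 3)^3 = x^3 - 9*x^2 + 27*x - 27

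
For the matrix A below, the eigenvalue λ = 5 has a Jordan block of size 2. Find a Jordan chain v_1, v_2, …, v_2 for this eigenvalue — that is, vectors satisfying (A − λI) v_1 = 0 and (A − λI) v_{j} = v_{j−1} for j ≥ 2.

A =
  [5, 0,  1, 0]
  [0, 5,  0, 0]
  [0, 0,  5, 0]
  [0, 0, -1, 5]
A Jordan chain for λ = 5 of length 2:
v_1 = (1, 0, 0, -1)ᵀ
v_2 = (0, 0, 1, 0)ᵀ

Let N = A − (5)·I. We want v_2 with N^2 v_2 = 0 but N^1 v_2 ≠ 0; then v_{j-1} := N · v_j for j = 2, …, 2.

Pick v_2 = (0, 0, 1, 0)ᵀ.
Then v_1 = N · v_2 = (1, 0, 0, -1)ᵀ.

Sanity check: (A − (5)·I) v_1 = (0, 0, 0, 0)ᵀ = 0. ✓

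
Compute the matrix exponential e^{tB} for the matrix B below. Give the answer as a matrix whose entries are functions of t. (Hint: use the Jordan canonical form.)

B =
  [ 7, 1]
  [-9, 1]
e^{tB} =
  [3*t*exp(4*t) + exp(4*t), t*exp(4*t)]
  [-9*t*exp(4*t), -3*t*exp(4*t) + exp(4*t)]

Strategy: write B = P · J · P⁻¹ where J is a Jordan canonical form, so e^{tB} = P · e^{tJ} · P⁻¹, and e^{tJ} can be computed block-by-block.

B has Jordan form
J =
  [4, 1]
  [0, 4]
(up to reordering of blocks).

Per-block formulas:
  For a 2×2 Jordan block J_2(4): exp(t · J_2(4)) = e^(4t)·(I + t·N), where N is the 2×2 nilpotent shift.

After assembling e^{tJ} and conjugating by P, we get:

e^{tB} =
  [3*t*exp(4*t) + exp(4*t), t*exp(4*t)]
  [-9*t*exp(4*t), -3*t*exp(4*t) + exp(4*t)]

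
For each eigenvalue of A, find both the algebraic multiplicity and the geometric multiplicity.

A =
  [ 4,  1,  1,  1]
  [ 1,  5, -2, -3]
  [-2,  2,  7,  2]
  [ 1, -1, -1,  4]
λ = 5: alg = 4, geom = 2

Step 1 — factor the characteristic polynomial to read off the algebraic multiplicities:
  χ_A(x) = (x - 5)^4

Step 2 — compute geometric multiplicities via the rank-nullity identity g(λ) = n − rank(A − λI):
  rank(A − (5)·I) = 2, so dim ker(A − (5)·I) = n − 2 = 2

Summary:
  λ = 5: algebraic multiplicity = 4, geometric multiplicity = 2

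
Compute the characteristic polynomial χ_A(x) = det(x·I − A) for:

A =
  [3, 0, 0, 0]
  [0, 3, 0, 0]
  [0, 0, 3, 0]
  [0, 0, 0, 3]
x^4 - 12*x^3 + 54*x^2 - 108*x + 81

Expanding det(x·I − A) (e.g. by cofactor expansion or by noting that A is similar to its Jordan form J, which has the same characteristic polynomial as A) gives
  χ_A(x) = x^4 - 12*x^3 + 54*x^2 - 108*x + 81
which factors as (x - 3)^4. The eigenvalues (with algebraic multiplicities) are λ = 3 with multiplicity 4.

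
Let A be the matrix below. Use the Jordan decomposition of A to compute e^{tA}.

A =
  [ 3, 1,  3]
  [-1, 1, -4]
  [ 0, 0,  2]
e^{tA} =
  [t*exp(2*t) + exp(2*t), t*exp(2*t), -t^2*exp(2*t)/2 + 3*t*exp(2*t)]
  [-t*exp(2*t), -t*exp(2*t) + exp(2*t), t^2*exp(2*t)/2 - 4*t*exp(2*t)]
  [0, 0, exp(2*t)]

Strategy: write A = P · J · P⁻¹ where J is a Jordan canonical form, so e^{tA} = P · e^{tJ} · P⁻¹, and e^{tJ} can be computed block-by-block.

A has Jordan form
J =
  [2, 1, 0]
  [0, 2, 1]
  [0, 0, 2]
(up to reordering of blocks).

Per-block formulas:
  For a 3×3 Jordan block J_3(2): exp(t · J_3(2)) = e^(2t)·(I + t·N + (t^2/2)·N^2), where N is the 3×3 nilpotent shift.

After assembling e^{tJ} and conjugating by P, we get:

e^{tA} =
  [t*exp(2*t) + exp(2*t), t*exp(2*t), -t^2*exp(2*t)/2 + 3*t*exp(2*t)]
  [-t*exp(2*t), -t*exp(2*t) + exp(2*t), t^2*exp(2*t)/2 - 4*t*exp(2*t)]
  [0, 0, exp(2*t)]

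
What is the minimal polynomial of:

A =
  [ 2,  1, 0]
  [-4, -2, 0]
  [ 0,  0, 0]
x^2

The characteristic polynomial is χ_A(x) = x^3, so the eigenvalues are known. The minimal polynomial is
  m_A(x) = Π_λ (x − λ)^{k_λ}
where k_λ is the size of the *largest* Jordan block for λ (equivalently, the smallest k with (A − λI)^k v = 0 for every generalised eigenvector v of λ).

  λ = 0: largest Jordan block has size 2, contributing (x − 0)^2

So m_A(x) = x^2 = x^2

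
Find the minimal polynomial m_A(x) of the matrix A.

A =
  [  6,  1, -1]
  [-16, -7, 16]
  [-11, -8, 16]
x^3 - 15*x^2 + 75*x - 125

The characteristic polynomial is χ_A(x) = (x - 5)^3, so the eigenvalues are known. The minimal polynomial is
  m_A(x) = Π_λ (x − λ)^{k_λ}
where k_λ is the size of the *largest* Jordan block for λ (equivalently, the smallest k with (A − λI)^k v = 0 for every generalised eigenvector v of λ).

  λ = 5: largest Jordan block has size 3, contributing (x − 5)^3

So m_A(x) = (x - 5)^3 = x^3 - 15*x^2 + 75*x - 125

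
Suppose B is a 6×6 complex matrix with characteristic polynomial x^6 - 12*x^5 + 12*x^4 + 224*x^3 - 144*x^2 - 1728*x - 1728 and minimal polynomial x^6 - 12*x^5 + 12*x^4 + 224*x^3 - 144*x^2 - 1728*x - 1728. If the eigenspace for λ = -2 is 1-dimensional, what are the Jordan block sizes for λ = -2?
Block sizes for λ = -2: [3]

Step 1 — from the characteristic polynomial, algebraic multiplicity of λ = -2 is 3. From dim ker(B − (-2)·I) = 1, there are exactly 1 Jordan blocks for λ = -2.
Step 2 — from the minimal polynomial, the factor (x + 2)^3 tells us the largest block for λ = -2 has size 3.
Step 3 — with total size 3, 1 blocks, and largest block 3, the block sizes (in nonincreasing order) are [3].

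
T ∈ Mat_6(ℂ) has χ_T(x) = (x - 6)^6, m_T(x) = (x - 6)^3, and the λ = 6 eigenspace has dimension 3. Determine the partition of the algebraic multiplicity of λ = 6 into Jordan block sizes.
Block sizes for λ = 6: [3, 2, 1]

Step 1 — from the characteristic polynomial, algebraic multiplicity of λ = 6 is 6. From dim ker(T − (6)·I) = 3, there are exactly 3 Jordan blocks for λ = 6.
Step 2 — from the minimal polynomial, the factor (x − 6)^3 tells us the largest block for λ = 6 has size 3.
Step 3 — with total size 6, 3 blocks, and largest block 3, the block sizes (in nonincreasing order) are [3, 2, 1].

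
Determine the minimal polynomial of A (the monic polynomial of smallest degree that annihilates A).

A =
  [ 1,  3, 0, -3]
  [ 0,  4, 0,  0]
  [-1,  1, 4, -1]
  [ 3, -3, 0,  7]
x^2 - 8*x + 16

The characteristic polynomial is χ_A(x) = (x - 4)^4, so the eigenvalues are known. The minimal polynomial is
  m_A(x) = Π_λ (x − λ)^{k_λ}
where k_λ is the size of the *largest* Jordan block for λ (equivalently, the smallest k with (A − λI)^k v = 0 for every generalised eigenvector v of λ).

  λ = 4: largest Jordan block has size 2, contributing (x − 4)^2

So m_A(x) = (x - 4)^2 = x^2 - 8*x + 16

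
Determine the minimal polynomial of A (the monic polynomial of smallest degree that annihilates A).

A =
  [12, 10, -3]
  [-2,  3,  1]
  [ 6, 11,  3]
x^3 - 18*x^2 + 108*x - 216

The characteristic polynomial is χ_A(x) = (x - 6)^3, so the eigenvalues are known. The minimal polynomial is
  m_A(x) = Π_λ (x − λ)^{k_λ}
where k_λ is the size of the *largest* Jordan block for λ (equivalently, the smallest k with (A − λI)^k v = 0 for every generalised eigenvector v of λ).

  λ = 6: largest Jordan block has size 3, contributing (x − 6)^3

So m_A(x) = (x - 6)^3 = x^3 - 18*x^2 + 108*x - 216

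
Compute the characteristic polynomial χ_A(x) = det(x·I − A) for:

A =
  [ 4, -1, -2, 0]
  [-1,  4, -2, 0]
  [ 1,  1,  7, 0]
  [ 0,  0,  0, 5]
x^4 - 20*x^3 + 150*x^2 - 500*x + 625

Expanding det(x·I − A) (e.g. by cofactor expansion or by noting that A is similar to its Jordan form J, which has the same characteristic polynomial as A) gives
  χ_A(x) = x^4 - 20*x^3 + 150*x^2 - 500*x + 625
which factors as (x - 5)^4. The eigenvalues (with algebraic multiplicities) are λ = 5 with multiplicity 4.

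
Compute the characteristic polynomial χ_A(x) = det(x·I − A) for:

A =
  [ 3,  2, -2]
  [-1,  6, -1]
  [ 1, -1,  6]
x^3 - 15*x^2 + 75*x - 125

Expanding det(x·I − A) (e.g. by cofactor expansion or by noting that A is similar to its Jordan form J, which has the same characteristic polynomial as A) gives
  χ_A(x) = x^3 - 15*x^2 + 75*x - 125
which factors as (x - 5)^3. The eigenvalues (with algebraic multiplicities) are λ = 5 with multiplicity 3.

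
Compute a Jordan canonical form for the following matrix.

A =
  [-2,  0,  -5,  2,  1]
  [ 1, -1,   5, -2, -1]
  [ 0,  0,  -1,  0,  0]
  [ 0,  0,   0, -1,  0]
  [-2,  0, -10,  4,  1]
J_1(-1) ⊕ J_1(-1) ⊕ J_1(-1) ⊕ J_1(-1) ⊕ J_1(0)

The characteristic polynomial is
  det(x·I − A) = x^5 + 4*x^4 + 6*x^3 + 4*x^2 + x = x*(x + 1)^4

Eigenvalues and multiplicities (the geometric multiplicity of λ is n − rank(A − λI), which equals the number of Jordan blocks for λ):
  λ = -1: algebraic multiplicity = 4, geometric multiplicity = 4
  λ = 0: algebraic multiplicity = 1, geometric multiplicity = 1

Determining the block sizes for each eigenvalue:
  λ = -1: gm = am = 4, so every block has size 1 → block sizes [1, 1, 1, 1]
  λ = 0: one block (gm = 1), so the single block has size am = 1 → block sizes [1]

Assembling the blocks gives a Jordan form
J =
  [-1,  0,  0,  0, 0]
  [ 0, -1,  0,  0, 0]
  [ 0,  0, -1,  0, 0]
  [ 0,  0,  0, -1, 0]
  [ 0,  0,  0,  0, 0]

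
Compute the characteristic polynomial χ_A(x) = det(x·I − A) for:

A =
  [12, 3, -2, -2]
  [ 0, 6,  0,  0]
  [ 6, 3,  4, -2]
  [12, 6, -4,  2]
x^4 - 24*x^3 + 216*x^2 - 864*x + 1296

Expanding det(x·I − A) (e.g. by cofactor expansion or by noting that A is similar to its Jordan form J, which has the same characteristic polynomial as A) gives
  χ_A(x) = x^4 - 24*x^3 + 216*x^2 - 864*x + 1296
which factors as (x - 6)^4. The eigenvalues (with algebraic multiplicities) are λ = 6 with multiplicity 4.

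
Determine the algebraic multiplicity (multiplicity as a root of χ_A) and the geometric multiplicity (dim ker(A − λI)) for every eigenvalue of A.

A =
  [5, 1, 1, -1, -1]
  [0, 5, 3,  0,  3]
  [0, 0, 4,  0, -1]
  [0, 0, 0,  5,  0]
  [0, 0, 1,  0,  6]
λ = 5: alg = 5, geom = 3

Step 1 — factor the characteristic polynomial to read off the algebraic multiplicities:
  χ_A(x) = (x - 5)^5

Step 2 — compute geometric multiplicities via the rank-nullity identity g(λ) = n − rank(A − λI):
  rank(A − (5)·I) = 2, so dim ker(A − (5)·I) = n − 2 = 3

Summary:
  λ = 5: algebraic multiplicity = 5, geometric multiplicity = 3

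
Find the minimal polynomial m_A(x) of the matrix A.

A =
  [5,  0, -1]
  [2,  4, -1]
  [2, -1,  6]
x^3 - 15*x^2 + 75*x - 125

The characteristic polynomial is χ_A(x) = (x - 5)^3, so the eigenvalues are known. The minimal polynomial is
  m_A(x) = Π_λ (x − λ)^{k_λ}
where k_λ is the size of the *largest* Jordan block for λ (equivalently, the smallest k with (A − λI)^k v = 0 for every generalised eigenvector v of λ).

  λ = 5: largest Jordan block has size 3, contributing (x − 5)^3

So m_A(x) = (x - 5)^3 = x^3 - 15*x^2 + 75*x - 125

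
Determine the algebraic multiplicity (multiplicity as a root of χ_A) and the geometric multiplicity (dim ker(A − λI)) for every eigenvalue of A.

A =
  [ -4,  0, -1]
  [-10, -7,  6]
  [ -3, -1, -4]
λ = -5: alg = 3, geom = 1

Step 1 — factor the characteristic polynomial to read off the algebraic multiplicities:
  χ_A(x) = (x + 5)^3

Step 2 — compute geometric multiplicities via the rank-nullity identity g(λ) = n − rank(A − λI):
  rank(A − (-5)·I) = 2, so dim ker(A − (-5)·I) = n − 2 = 1

Summary:
  λ = -5: algebraic multiplicity = 3, geometric multiplicity = 1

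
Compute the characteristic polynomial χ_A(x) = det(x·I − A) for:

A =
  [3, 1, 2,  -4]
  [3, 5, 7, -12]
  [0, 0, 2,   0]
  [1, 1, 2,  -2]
x^4 - 8*x^3 + 24*x^2 - 32*x + 16

Expanding det(x·I − A) (e.g. by cofactor expansion or by noting that A is similar to its Jordan form J, which has the same characteristic polynomial as A) gives
  χ_A(x) = x^4 - 8*x^3 + 24*x^2 - 32*x + 16
which factors as (x - 2)^4. The eigenvalues (with algebraic multiplicities) are λ = 2 with multiplicity 4.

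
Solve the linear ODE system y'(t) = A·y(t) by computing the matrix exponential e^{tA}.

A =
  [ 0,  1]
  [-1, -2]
e^{tA} =
  [t*exp(-t) + exp(-t), t*exp(-t)]
  [-t*exp(-t), -t*exp(-t) + exp(-t)]

Strategy: write A = P · J · P⁻¹ where J is a Jordan canonical form, so e^{tA} = P · e^{tJ} · P⁻¹, and e^{tJ} can be computed block-by-block.

A has Jordan form
J =
  [-1,  1]
  [ 0, -1]
(up to reordering of blocks).

Per-block formulas:
  For a 2×2 Jordan block J_2(-1): exp(t · J_2(-1)) = e^(-1t)·(I + t·N), where N is the 2×2 nilpotent shift.

After assembling e^{tJ} and conjugating by P, we get:

e^{tA} =
  [t*exp(-t) + exp(-t), t*exp(-t)]
  [-t*exp(-t), -t*exp(-t) + exp(-t)]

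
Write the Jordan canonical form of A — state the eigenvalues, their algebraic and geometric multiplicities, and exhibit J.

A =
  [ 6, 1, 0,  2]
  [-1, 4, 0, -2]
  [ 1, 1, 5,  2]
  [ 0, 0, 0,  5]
J_2(5) ⊕ J_1(5) ⊕ J_1(5)

The characteristic polynomial is
  det(x·I − A) = x^4 - 20*x^3 + 150*x^2 - 500*x + 625 = (x - 5)^4

Eigenvalues and multiplicities (the geometric multiplicity of λ is n − rank(A − λI), which equals the number of Jordan blocks for λ):
  λ = 5: algebraic multiplicity = 4, geometric multiplicity = 3

Determining the block sizes for each eigenvalue:
  λ = 5: 3 blocks summing to 4 forces exactly one block of size 2 and the rest size 1 → block sizes [2, 1, 1]

Assembling the blocks gives a Jordan form
J =
  [5, 1, 0, 0]
  [0, 5, 0, 0]
  [0, 0, 5, 0]
  [0, 0, 0, 5]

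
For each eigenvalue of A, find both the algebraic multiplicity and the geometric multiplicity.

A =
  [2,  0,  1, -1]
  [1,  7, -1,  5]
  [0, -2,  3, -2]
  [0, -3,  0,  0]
λ = 3: alg = 4, geom = 2

Step 1 — factor the characteristic polynomial to read off the algebraic multiplicities:
  χ_A(x) = (x - 3)^4

Step 2 — compute geometric multiplicities via the rank-nullity identity g(λ) = n − rank(A − λI):
  rank(A − (3)·I) = 2, so dim ker(A − (3)·I) = n − 2 = 2

Summary:
  λ = 3: algebraic multiplicity = 4, geometric multiplicity = 2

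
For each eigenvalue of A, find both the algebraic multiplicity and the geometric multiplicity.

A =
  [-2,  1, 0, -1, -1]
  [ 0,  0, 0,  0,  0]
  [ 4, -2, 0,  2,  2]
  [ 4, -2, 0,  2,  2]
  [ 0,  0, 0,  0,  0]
λ = 0: alg = 5, geom = 4

Step 1 — factor the characteristic polynomial to read off the algebraic multiplicities:
  χ_A(x) = x^5

Step 2 — compute geometric multiplicities via the rank-nullity identity g(λ) = n − rank(A − λI):
  rank(A − (0)·I) = 1, so dim ker(A − (0)·I) = n − 1 = 4

Summary:
  λ = 0: algebraic multiplicity = 5, geometric multiplicity = 4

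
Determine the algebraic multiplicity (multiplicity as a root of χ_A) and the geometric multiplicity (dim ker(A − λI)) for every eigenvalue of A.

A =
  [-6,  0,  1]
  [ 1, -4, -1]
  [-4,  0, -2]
λ = -4: alg = 3, geom = 1

Step 1 — factor the characteristic polynomial to read off the algebraic multiplicities:
  χ_A(x) = (x + 4)^3

Step 2 — compute geometric multiplicities via the rank-nullity identity g(λ) = n − rank(A − λI):
  rank(A − (-4)·I) = 2, so dim ker(A − (-4)·I) = n − 2 = 1

Summary:
  λ = -4: algebraic multiplicity = 3, geometric multiplicity = 1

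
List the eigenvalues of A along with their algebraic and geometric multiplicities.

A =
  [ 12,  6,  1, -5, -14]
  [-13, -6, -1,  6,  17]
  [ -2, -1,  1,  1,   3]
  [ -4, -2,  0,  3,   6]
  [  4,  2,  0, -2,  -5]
λ = 1: alg = 5, geom = 3

Step 1 — factor the characteristic polynomial to read off the algebraic multiplicities:
  χ_A(x) = (x - 1)^5

Step 2 — compute geometric multiplicities via the rank-nullity identity g(λ) = n − rank(A − λI):
  rank(A − (1)·I) = 2, so dim ker(A − (1)·I) = n − 2 = 3

Summary:
  λ = 1: algebraic multiplicity = 5, geometric multiplicity = 3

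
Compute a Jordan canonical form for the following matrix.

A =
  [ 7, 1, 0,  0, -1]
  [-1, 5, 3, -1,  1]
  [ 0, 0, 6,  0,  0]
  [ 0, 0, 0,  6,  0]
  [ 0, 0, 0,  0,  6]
J_3(6) ⊕ J_1(6) ⊕ J_1(6)

The characteristic polynomial is
  det(x·I − A) = x^5 - 30*x^4 + 360*x^3 - 2160*x^2 + 6480*x - 7776 = (x - 6)^5

Eigenvalues and multiplicities (the geometric multiplicity of λ is n − rank(A − λI), which equals the number of Jordan blocks for λ):
  λ = 6: algebraic multiplicity = 5, geometric multiplicity = 3

Determining the block sizes for each eigenvalue:
  λ = 6: with am = 5 and gm = 3, the partition is not yet determined (e.g. several partitions of 5 into 3 parts exist). Let N = A − (6)·I. Computing rank(N^1) = 2, rank(N^2) = 1, rank(N^3) = 0; the number of blocks of size ≥ j is rank(N^{j−1}) − rank(N^j), giving [3, 1, 1]. So we have 1 block(s) of size 3, 2 block(s) of size 1 → block sizes [3, 1, 1]

Assembling the blocks gives a Jordan form
J =
  [6, 1, 0, 0, 0]
  [0, 6, 1, 0, 0]
  [0, 0, 6, 0, 0]
  [0, 0, 0, 6, 0]
  [0, 0, 0, 0, 6]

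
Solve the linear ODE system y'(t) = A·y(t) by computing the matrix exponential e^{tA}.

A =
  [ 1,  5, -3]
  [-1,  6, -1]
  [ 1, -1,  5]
e^{tA} =
  [t^2*exp(4*t)/2 - 3*t*exp(4*t) + exp(4*t), -t^2*exp(4*t) + 5*t*exp(4*t), t^2*exp(4*t)/2 - 3*t*exp(4*t)]
  [-t*exp(4*t), 2*t*exp(4*t) + exp(4*t), -t*exp(4*t)]
  [-t^2*exp(4*t)/2 + t*exp(4*t), t^2*exp(4*t) - t*exp(4*t), -t^2*exp(4*t)/2 + t*exp(4*t) + exp(4*t)]

Strategy: write A = P · J · P⁻¹ where J is a Jordan canonical form, so e^{tA} = P · e^{tJ} · P⁻¹, and e^{tJ} can be computed block-by-block.

A has Jordan form
J =
  [4, 1, 0]
  [0, 4, 1]
  [0, 0, 4]
(up to reordering of blocks).

Per-block formulas:
  For a 3×3 Jordan block J_3(4): exp(t · J_3(4)) = e^(4t)·(I + t·N + (t^2/2)·N^2), where N is the 3×3 nilpotent shift.

After assembling e^{tJ} and conjugating by P, we get:

e^{tA} =
  [t^2*exp(4*t)/2 - 3*t*exp(4*t) + exp(4*t), -t^2*exp(4*t) + 5*t*exp(4*t), t^2*exp(4*t)/2 - 3*t*exp(4*t)]
  [-t*exp(4*t), 2*t*exp(4*t) + exp(4*t), -t*exp(4*t)]
  [-t^2*exp(4*t)/2 + t*exp(4*t), t^2*exp(4*t) - t*exp(4*t), -t^2*exp(4*t)/2 + t*exp(4*t) + exp(4*t)]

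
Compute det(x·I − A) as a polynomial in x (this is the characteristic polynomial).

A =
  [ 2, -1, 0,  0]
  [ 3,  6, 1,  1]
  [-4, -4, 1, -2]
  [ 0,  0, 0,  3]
x^4 - 12*x^3 + 54*x^2 - 108*x + 81

Expanding det(x·I − A) (e.g. by cofactor expansion or by noting that A is similar to its Jordan form J, which has the same characteristic polynomial as A) gives
  χ_A(x) = x^4 - 12*x^3 + 54*x^2 - 108*x + 81
which factors as (x - 3)^4. The eigenvalues (with algebraic multiplicities) are λ = 3 with multiplicity 4.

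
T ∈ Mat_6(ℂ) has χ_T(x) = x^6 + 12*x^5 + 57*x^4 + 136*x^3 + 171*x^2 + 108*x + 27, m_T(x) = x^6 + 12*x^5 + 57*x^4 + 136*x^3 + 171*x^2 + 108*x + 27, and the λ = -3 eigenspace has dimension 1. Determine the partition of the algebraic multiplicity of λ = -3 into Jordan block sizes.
Block sizes for λ = -3: [3]

Step 1 — from the characteristic polynomial, algebraic multiplicity of λ = -3 is 3. From dim ker(T − (-3)·I) = 1, there are exactly 1 Jordan blocks for λ = -3.
Step 2 — from the minimal polynomial, the factor (x + 3)^3 tells us the largest block for λ = -3 has size 3.
Step 3 — with total size 3, 1 blocks, and largest block 3, the block sizes (in nonincreasing order) are [3].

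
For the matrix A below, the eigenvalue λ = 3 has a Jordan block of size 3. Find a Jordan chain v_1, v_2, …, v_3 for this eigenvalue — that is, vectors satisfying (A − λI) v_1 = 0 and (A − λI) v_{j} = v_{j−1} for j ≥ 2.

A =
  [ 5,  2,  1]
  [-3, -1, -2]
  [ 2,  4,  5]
A Jordan chain for λ = 3 of length 3:
v_1 = (0, 2, -4)ᵀ
v_2 = (2, -3, 2)ᵀ
v_3 = (1, 0, 0)ᵀ

Let N = A − (3)·I. We want v_3 with N^3 v_3 = 0 but N^2 v_3 ≠ 0; then v_{j-1} := N · v_j for j = 3, …, 2.

Pick v_3 = (1, 0, 0)ᵀ.
Then v_2 = N · v_3 = (2, -3, 2)ᵀ.
Then v_1 = N · v_2 = (0, 2, -4)ᵀ.

Sanity check: (A − (3)·I) v_1 = (0, 0, 0)ᵀ = 0. ✓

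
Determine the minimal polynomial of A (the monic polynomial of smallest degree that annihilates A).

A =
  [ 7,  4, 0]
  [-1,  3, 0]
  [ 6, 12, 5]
x^2 - 10*x + 25

The characteristic polynomial is χ_A(x) = (x - 5)^3, so the eigenvalues are known. The minimal polynomial is
  m_A(x) = Π_λ (x − λ)^{k_λ}
where k_λ is the size of the *largest* Jordan block for λ (equivalently, the smallest k with (A − λI)^k v = 0 for every generalised eigenvector v of λ).

  λ = 5: largest Jordan block has size 2, contributing (x − 5)^2

So m_A(x) = (x - 5)^2 = x^2 - 10*x + 25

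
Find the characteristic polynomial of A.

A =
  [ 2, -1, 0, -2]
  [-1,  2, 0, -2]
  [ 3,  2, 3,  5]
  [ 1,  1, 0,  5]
x^4 - 12*x^3 + 54*x^2 - 108*x + 81

Expanding det(x·I − A) (e.g. by cofactor expansion or by noting that A is similar to its Jordan form J, which has the same characteristic polynomial as A) gives
  χ_A(x) = x^4 - 12*x^3 + 54*x^2 - 108*x + 81
which factors as (x - 3)^4. The eigenvalues (with algebraic multiplicities) are λ = 3 with multiplicity 4.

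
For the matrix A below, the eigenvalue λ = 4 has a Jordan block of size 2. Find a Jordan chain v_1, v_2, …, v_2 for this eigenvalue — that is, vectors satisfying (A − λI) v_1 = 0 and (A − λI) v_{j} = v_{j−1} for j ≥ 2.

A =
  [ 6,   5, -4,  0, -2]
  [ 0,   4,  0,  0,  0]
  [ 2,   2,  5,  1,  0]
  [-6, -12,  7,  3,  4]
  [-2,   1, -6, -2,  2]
A Jordan chain for λ = 4 of length 2:
v_1 = (2, 0, 2, -6, -2)ᵀ
v_2 = (1, 0, 0, 0, 0)ᵀ

Let N = A − (4)·I. We want v_2 with N^2 v_2 = 0 but N^1 v_2 ≠ 0; then v_{j-1} := N · v_j for j = 2, …, 2.

Pick v_2 = (1, 0, 0, 0, 0)ᵀ.
Then v_1 = N · v_2 = (2, 0, 2, -6, -2)ᵀ.

Sanity check: (A − (4)·I) v_1 = (0, 0, 0, 0, 0)ᵀ = 0. ✓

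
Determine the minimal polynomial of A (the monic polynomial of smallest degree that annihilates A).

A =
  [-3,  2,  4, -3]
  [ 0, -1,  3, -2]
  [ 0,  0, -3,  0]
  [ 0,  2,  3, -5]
x^3 + 9*x^2 + 27*x + 27

The characteristic polynomial is χ_A(x) = (x + 3)^4, so the eigenvalues are known. The minimal polynomial is
  m_A(x) = Π_λ (x − λ)^{k_λ}
where k_λ is the size of the *largest* Jordan block for λ (equivalently, the smallest k with (A − λI)^k v = 0 for every generalised eigenvector v of λ).

  λ = -3: largest Jordan block has size 3, contributing (x + 3)^3

So m_A(x) = (x + 3)^3 = x^3 + 9*x^2 + 27*x + 27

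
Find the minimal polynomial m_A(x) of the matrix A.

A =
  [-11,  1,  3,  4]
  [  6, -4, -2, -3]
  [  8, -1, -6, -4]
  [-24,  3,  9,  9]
x^3 + 9*x^2 + 27*x + 27

The characteristic polynomial is χ_A(x) = (x + 3)^4, so the eigenvalues are known. The minimal polynomial is
  m_A(x) = Π_λ (x − λ)^{k_λ}
where k_λ is the size of the *largest* Jordan block for λ (equivalently, the smallest k with (A − λI)^k v = 0 for every generalised eigenvector v of λ).

  λ = -3: largest Jordan block has size 3, contributing (x + 3)^3

So m_A(x) = (x + 3)^3 = x^3 + 9*x^2 + 27*x + 27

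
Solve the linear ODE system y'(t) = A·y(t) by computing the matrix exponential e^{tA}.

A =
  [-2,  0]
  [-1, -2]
e^{tA} =
  [exp(-2*t), 0]
  [-t*exp(-2*t), exp(-2*t)]

Strategy: write A = P · J · P⁻¹ where J is a Jordan canonical form, so e^{tA} = P · e^{tJ} · P⁻¹, and e^{tJ} can be computed block-by-block.

A has Jordan form
J =
  [-2,  1]
  [ 0, -2]
(up to reordering of blocks).

Per-block formulas:
  For a 2×2 Jordan block J_2(-2): exp(t · J_2(-2)) = e^(-2t)·(I + t·N), where N is the 2×2 nilpotent shift.

After assembling e^{tJ} and conjugating by P, we get:

e^{tA} =
  [exp(-2*t), 0]
  [-t*exp(-2*t), exp(-2*t)]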